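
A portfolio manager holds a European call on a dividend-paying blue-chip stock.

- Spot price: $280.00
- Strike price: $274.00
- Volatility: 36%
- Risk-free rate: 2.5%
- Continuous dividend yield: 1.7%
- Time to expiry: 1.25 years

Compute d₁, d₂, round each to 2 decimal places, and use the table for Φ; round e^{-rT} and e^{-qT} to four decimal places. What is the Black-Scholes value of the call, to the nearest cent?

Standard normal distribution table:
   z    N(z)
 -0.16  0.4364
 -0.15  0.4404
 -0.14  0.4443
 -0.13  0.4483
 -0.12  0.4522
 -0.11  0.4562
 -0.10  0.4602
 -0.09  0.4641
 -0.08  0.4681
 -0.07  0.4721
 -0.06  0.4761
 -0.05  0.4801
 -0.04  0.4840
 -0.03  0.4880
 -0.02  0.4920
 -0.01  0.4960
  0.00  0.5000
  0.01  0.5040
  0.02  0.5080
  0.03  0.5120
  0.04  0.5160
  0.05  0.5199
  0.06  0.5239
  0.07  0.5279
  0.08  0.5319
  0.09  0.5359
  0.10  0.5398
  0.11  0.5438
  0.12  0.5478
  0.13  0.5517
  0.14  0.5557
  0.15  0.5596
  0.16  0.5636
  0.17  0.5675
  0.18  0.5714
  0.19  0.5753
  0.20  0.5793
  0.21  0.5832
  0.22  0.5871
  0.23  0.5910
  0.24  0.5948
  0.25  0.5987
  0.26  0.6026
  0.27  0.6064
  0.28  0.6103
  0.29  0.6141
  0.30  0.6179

$47.21

σ√T = 0.36 × 1.1180 = 0.4025
d₁ = [ln(280/274) + (0.025 − 0.017 + 0.36²/2)·1.25] / 0.4025 = [0.0217 + 0.0910] / 0.4025 = 0.2799 ⇒ 0.28
d₂ = d₁ − σ√T = 0.2799 − 0.4025 = -0.1226 ⇒ -0.12
e^(−qT) = e^(−0.017·1.25) = 0.9790;  e^(−rT) = e^(−0.025·1.25) = 0.9692
N(d₁) = N(0.28) = 0.6103;  N(d₂) = N(-0.12) = 0.4522
C = 280·0.9790·0.6103 − 274·0.9692·0.4522 = 167.2954 − 120.0866 = 47.2088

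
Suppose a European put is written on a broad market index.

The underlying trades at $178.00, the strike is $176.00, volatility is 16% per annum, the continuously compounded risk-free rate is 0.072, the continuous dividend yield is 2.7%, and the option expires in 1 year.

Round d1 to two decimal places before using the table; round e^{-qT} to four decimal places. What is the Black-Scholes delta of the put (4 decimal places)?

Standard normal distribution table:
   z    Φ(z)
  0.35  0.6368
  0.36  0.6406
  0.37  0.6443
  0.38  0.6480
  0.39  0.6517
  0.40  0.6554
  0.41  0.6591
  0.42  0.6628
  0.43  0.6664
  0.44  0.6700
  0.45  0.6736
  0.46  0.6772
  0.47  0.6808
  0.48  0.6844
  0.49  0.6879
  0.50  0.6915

-0.3247

T = 1;  σ√T = 0.1600
ln(S/K) + (r − q + σ²/2)T = ln(178/176) + (0.072 − 0.027 + 0.16²/2)·1 = 0.0113 + 0.0578 = 0.0691
d₁ = 0.0691 / 0.1600 = 0.4319 → 0.43
N(d₁) = N(0.43) = 0.6664
Δ_put = exp(−qT)·(N(d₁) − 1) = 0.9734·(0.6664 − 1) = -0.3247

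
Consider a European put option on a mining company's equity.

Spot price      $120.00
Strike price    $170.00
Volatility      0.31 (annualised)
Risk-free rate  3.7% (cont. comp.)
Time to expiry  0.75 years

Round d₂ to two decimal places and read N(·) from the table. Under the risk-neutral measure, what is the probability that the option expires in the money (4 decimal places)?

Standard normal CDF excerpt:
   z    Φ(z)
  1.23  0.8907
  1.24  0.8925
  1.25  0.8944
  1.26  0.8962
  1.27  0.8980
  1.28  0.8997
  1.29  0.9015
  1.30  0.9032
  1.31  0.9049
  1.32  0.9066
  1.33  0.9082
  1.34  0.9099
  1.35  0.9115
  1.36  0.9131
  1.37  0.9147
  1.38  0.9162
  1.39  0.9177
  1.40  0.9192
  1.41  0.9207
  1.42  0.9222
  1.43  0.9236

0.9082

σ√T = 0.31·√0.75 = 0.2685
d₁ = [ln(120/170) + (0.037 + 0.31²/2)·0.75] / 0.2685 = [-0.3483 + 0.0638] / 0.2685 = -1.0598 which rounds to -1.06
d₂ = d₁ − σ√T = -1.0598 − 0.2685 = -1.3283 which rounds to -1.33
Risk-neutral Pr[S_T < K] = N(−d₂) = N(1.33) = 0.9082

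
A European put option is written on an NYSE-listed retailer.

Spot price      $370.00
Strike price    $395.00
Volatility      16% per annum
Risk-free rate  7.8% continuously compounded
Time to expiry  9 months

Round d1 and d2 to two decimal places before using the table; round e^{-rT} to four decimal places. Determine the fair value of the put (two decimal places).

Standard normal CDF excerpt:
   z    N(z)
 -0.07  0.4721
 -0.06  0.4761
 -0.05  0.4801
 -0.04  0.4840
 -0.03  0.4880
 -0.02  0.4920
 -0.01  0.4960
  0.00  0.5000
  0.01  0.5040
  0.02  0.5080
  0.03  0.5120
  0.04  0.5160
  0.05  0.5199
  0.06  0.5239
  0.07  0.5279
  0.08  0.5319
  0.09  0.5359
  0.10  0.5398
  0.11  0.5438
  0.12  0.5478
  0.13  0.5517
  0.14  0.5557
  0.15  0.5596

$22.05

σ√T = 0.16 × 0.8660 = 0.1386
ln(S/K) + (r + σ²/2)T = ln(370/395) + (0.078 + 0.16²/2)·0.75 = -0.0654 + 0.0681 = 0.0027
d₁ = 0.0027 / 0.1386 = 0.0196 which rounds to 0.02
d₂ = d₁ − σ√T = 0.0196 − 0.1386 = -0.1190 which rounds to -0.12
exp(−rT) = exp(−0.078·0.75) = 0.9432
N(−d₂) = N(0.12) = 0.5478;  N(−d₁) = N(-0.02) = 0.4920
P = 395·0.9432·0.5478 − 370·0.4920 = 204.0906 − 182.0400 = 22.0506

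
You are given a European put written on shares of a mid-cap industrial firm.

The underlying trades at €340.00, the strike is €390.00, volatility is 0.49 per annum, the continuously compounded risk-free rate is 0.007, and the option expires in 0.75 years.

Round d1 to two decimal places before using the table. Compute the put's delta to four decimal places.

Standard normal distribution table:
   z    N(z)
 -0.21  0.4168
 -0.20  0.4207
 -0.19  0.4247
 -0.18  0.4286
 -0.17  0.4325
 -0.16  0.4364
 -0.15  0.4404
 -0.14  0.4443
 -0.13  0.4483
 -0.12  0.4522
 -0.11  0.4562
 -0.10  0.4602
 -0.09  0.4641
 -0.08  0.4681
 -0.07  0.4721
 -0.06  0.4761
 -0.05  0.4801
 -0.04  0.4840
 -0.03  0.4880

T = 0.75;  σ√T = 0.4244
d₁ = [ln(340/390) + (0.007 + ½·0.49²)·0.75] / (σ√T) = (-0.1372 + 0.0953) / 0.4244 = -0.0988 ≈ -0.10
N(d₁) = N(-0.10) = 0.4602
Δ_put = N(d₁) − 1 = 0.4602 − 1 = -0.5398

-0.5398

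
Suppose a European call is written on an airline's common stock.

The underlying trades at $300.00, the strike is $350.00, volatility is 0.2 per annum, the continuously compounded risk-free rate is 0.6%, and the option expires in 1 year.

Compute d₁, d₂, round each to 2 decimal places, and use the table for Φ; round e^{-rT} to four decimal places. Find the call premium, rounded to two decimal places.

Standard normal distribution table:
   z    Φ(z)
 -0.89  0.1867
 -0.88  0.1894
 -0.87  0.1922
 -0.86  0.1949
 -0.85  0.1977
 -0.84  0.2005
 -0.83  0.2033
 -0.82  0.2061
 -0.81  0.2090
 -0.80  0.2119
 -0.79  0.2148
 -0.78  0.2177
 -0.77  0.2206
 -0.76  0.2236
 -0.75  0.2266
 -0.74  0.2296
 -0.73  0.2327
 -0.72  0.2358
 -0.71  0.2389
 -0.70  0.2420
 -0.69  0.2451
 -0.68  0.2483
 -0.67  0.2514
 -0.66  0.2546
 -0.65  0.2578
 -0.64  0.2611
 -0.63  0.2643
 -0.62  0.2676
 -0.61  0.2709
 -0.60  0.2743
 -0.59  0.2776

$8.58

σ√T = 0.2 × 1.0000 = 0.2000
d₁ = [ln(300/350) + (0.006 + ½·0.2²)·1] / (σ√T) = (-0.1542 + 0.0260) / 0.2000 = -0.6408 which rounds to -0.64
d₂ = -0.6408 − 0.2000 = -0.8408 which rounds to -0.84
exp(−rT) = exp(−0.006·1) = 0.9940
C = 300·N(-0.64) − 350·0.9940·N(-0.84) = 300·0.2611 − 350·0.9940·0.2005 = 78.3300 − 69.7540 = 8.5760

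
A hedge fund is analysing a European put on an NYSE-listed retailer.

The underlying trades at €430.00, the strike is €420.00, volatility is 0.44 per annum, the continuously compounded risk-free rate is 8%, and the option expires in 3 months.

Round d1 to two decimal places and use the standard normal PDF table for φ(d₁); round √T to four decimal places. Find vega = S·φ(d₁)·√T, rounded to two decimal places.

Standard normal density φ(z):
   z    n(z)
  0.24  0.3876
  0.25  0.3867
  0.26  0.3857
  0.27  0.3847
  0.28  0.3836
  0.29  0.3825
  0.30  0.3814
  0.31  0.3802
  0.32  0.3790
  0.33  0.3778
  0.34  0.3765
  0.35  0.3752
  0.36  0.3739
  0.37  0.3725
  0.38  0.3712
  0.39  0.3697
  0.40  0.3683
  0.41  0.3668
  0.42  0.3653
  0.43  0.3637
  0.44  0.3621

81.74

σ√T = 0.44 × 0.5000 = 0.2200
ln(S/K) + (r + σ²/2)T = ln(430/420) + (0.08 + 0.44²/2)·0.25 = 0.0235 + 0.0442 = 0.0677
d₁ = 0.0677 / 0.2200 = 0.3079 ⇒ 0.31
√T = √0.25 = 0.5000
φ(d₁) = φ(0.31) = 0.3802
vega = S·φ(d₁)·√T = 430·0.3802·0.5000 = 81.7430
(The call has the same vega.)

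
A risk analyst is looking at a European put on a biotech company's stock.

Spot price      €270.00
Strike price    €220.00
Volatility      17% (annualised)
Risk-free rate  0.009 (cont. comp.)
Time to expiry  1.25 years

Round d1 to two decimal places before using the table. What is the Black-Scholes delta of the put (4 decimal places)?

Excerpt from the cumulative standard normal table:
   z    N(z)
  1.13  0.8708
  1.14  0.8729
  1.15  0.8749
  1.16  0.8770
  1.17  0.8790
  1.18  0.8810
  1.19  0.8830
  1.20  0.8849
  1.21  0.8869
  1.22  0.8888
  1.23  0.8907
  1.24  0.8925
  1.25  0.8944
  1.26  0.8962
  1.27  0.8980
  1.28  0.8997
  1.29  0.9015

-0.1093

T = 1.25;  σ√T = 0.1901
d₁ = [ln(270/220) + (0.009 + 0.17²/2)·1.25] / 0.1901 = [0.2048 + 0.0293] / 0.1901 = 1.2317 which rounds to 1.23
N(d₁) = N(1.23) = 0.8907
Δ_put = N(d₁) − 1 = 0.8907 − 1 = -0.1093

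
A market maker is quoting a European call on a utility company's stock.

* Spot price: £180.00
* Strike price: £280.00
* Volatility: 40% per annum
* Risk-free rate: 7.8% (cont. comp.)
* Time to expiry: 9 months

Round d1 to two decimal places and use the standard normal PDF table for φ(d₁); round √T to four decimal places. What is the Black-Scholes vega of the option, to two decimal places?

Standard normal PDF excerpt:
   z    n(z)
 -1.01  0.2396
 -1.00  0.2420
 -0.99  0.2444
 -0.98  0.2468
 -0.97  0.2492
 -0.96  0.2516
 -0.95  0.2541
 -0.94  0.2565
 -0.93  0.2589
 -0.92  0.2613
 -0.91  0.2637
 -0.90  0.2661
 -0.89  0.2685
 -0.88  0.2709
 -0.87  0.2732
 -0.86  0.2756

40.36

σ√T = 0.4·√0.75 = 0.3464
ln(S/K) + (r + σ²/2)T = ln(180/280) + (0.078 + 0.4²/2)·0.75 = -0.4418 + 0.1185 = -0.3233
d₁ = -0.3233 / 0.3464 = -0.9334 which rounds to -0.93
√T = √0.75 = 0.8660
φ(d₁) = φ(-0.93) = 0.2589
vega = S·φ(d₁)·√T = 180·0.2589·0.8660 = 40.3573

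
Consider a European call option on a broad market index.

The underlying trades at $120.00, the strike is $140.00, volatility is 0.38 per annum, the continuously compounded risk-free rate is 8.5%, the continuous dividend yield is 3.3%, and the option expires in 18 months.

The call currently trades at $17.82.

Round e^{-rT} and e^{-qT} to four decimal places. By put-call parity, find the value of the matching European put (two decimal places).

$26.86

exp(−qT) = exp(−0.033·1.5) = 0.9517;  exp(−rT) = exp(−0.085·1.5) = 0.8803
Put-call parity: C − P = S·e^(−qT) − K·e^(−rT) = 120·0.9517 − 140·0.8803 = 114.2040 − 123.2420 = -9.0380
P = C − (C − P) = 17.82 − (-9.0380) = 26.8580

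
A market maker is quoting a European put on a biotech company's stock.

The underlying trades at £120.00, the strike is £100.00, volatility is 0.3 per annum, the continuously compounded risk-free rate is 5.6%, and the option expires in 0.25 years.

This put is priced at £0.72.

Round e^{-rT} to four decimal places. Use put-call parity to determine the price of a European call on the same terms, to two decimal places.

£22.11

e^(−rT) = e^(−0.056·0.25) = 0.9861
Put-call parity: C − P = S − K·e^(−rT) = 120 − 100·0.9861 = 120 − 98.6100 = 21.3900
C = P + (C − P) = 0.72 + (21.3900) = 22.1100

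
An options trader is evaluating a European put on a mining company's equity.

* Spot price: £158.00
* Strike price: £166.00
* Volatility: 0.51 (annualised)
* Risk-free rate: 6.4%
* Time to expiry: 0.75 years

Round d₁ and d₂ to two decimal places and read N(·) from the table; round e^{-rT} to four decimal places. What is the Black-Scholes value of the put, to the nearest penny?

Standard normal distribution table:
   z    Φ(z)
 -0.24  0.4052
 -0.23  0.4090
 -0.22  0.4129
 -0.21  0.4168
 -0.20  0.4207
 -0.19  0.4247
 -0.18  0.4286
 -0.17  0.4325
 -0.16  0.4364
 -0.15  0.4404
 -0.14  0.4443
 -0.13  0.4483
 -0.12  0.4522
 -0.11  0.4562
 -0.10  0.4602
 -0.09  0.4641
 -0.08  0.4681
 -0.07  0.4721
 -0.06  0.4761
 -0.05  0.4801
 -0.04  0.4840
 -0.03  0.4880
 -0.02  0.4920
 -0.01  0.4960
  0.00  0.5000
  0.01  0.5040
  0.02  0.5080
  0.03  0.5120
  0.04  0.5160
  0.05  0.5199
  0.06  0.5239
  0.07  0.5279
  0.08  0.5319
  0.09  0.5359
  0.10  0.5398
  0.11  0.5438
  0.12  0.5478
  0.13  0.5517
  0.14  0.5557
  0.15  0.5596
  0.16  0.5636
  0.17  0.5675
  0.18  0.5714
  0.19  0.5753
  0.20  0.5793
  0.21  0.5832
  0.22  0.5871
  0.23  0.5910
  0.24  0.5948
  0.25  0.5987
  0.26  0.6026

£27.65

σ√T = 0.51·√0.75 = 0.4417
d₁ = [ln(158/166) + (0.064 + ½·0.51²)·0.75] / (σ√T) = (-0.0494 + 0.1455) / 0.4417 = 0.2177 which rounds to 0.22
d₂ = 0.2177 − 0.4417 = -0.2240 which rounds to -0.22
e^(−rT) = e^(−0.064·0.75) = 0.9531
P = 166·0.9531·N(0.22) − 158·N(-0.22) = 166·0.9531·0.5871 − 158·0.4129 = 92.8878 − 65.2382 = 27.6496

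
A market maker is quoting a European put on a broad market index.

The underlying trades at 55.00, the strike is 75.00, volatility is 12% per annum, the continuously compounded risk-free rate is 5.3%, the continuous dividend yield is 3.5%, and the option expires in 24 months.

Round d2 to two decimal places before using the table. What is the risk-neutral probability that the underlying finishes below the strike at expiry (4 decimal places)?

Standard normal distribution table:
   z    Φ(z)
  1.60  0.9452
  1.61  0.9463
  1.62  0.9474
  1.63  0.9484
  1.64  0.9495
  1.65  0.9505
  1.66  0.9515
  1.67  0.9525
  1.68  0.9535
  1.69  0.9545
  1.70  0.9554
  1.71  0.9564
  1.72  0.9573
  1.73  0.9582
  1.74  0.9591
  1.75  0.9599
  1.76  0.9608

T = 2;  σ√T = 0.1697
d₁ = [ln(55/75) + (0.053 − 0.035 + 0.12²/2)·2] / 0.1697 = [-0.3102 + 0.0504] / 0.1697 = -1.5306 which rounds to -1.53
d₂ = d₁ − σ√T = -1.5306 − 0.1697 = -1.7003 which rounds to -1.70
Pr(exercise) under Q = N(−d₂) = N(1.70) = 0.9554

0.9554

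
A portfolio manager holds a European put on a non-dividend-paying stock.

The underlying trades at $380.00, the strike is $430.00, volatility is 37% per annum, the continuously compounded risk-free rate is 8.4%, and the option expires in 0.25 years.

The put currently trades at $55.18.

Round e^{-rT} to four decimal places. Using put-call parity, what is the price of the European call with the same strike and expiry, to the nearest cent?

exp(−rT) = exp(−0.084·0.25) = 0.9792
Put-call parity: C − P = S − K·e^(−rT) = 380 − 430·0.9792 = 380 − 421.0560 = -41.0560
C = P + (C − P) = 55.18 + (-41.0560) = 14.1240

$14.12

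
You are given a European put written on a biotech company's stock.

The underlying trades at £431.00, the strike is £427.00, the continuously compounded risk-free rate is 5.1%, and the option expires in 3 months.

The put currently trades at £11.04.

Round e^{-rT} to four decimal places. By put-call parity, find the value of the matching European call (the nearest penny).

e^(−rT) = e^(−0.051·0.25) = 0.9873
Put-call parity: C − P = S − K·e^(−rT) = 431 − 427·0.9873 = 431 − 421.5771 = 9.4229
C = P + (C − P) = 11.04 + (9.4229) = 20.4629

£20.46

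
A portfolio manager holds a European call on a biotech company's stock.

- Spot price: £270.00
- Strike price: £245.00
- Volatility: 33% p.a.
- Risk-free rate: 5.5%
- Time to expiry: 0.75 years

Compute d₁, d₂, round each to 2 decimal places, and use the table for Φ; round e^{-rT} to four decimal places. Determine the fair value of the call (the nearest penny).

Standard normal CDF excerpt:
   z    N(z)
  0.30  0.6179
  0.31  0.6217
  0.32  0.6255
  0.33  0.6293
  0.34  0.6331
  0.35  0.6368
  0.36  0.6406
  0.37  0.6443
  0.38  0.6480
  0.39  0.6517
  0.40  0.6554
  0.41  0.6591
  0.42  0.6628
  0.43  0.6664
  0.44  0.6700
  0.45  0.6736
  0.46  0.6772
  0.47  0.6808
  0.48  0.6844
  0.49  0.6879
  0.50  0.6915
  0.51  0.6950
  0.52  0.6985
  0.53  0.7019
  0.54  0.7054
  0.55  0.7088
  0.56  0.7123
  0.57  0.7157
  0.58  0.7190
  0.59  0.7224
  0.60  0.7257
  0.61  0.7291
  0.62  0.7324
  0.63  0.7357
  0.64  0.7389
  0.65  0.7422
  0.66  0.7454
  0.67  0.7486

σ√T = 0.33 × 0.8660 = 0.2858
d₁ = [ln(270/245) + (0.055 + 0.33²/2)·0.75] / 0.2858 = [0.0972 + 0.0821] / 0.2858 = 0.6272 → 0.63
d₂ = d₁ − σ√T = 0.6272 − 0.2858 = 0.3414 → 0.34
e^(−rT) = e^(−0.055·0.75) = 0.9596
C = 270·N(0.63) − 245·0.9596·N(0.34) = 270·0.7357 − 245·0.9596·0.6331 = 198.6390 − 148.8431 = 49.7959

£49.80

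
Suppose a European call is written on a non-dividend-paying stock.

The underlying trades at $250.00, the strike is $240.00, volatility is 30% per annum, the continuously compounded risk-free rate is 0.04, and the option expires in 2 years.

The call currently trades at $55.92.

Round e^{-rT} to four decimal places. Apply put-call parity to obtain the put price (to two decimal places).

$27.46

exp(−rT) = exp(−0.04·2) = 0.9231
Put-call parity: C − P = S − K·e^(−rT) = 250 − 240·0.9231 = 250 − 221.5440 = 28.4560
P = C − (C − P) = 55.92 − (28.4560) = 27.4640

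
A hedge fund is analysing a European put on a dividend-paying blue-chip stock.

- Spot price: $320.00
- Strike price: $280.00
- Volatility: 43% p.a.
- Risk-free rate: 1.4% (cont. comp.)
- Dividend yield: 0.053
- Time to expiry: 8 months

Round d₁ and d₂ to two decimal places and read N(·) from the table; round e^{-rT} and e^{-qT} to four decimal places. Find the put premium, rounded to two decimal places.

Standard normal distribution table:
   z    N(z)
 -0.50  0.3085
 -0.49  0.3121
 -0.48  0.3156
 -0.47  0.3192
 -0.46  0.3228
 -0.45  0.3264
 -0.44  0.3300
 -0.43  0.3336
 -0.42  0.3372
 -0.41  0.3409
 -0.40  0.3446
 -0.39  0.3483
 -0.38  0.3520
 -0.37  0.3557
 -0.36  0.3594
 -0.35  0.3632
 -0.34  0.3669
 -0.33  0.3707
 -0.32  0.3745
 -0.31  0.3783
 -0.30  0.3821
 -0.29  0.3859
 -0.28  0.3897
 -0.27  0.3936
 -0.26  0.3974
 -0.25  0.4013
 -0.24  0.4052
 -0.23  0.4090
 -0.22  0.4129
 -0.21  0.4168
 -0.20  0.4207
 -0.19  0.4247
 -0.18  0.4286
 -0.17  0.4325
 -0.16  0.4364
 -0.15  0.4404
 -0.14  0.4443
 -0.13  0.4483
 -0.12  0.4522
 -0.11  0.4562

σ√T = 0.43·√0.6667 = 0.3511
d₁ = [ln(320/280) + (0.014 − 0.053 + 0.43²/2)·0.6667] / 0.3511 = [0.1335 + 0.0356] / 0.3511 = 0.4818 ⇒ 0.48
d₂ = d₁ − σ√T = 0.4818 − 0.3511 = 0.1307 ⇒ 0.13
e^(−qT) = e^(−0.053·0.6667) = 0.9653;  e^(−rT) = e^(−0.014·0.6667) = 0.9907
N(−d₂) = N(-0.13) = 0.4483;  N(−d₁) = N(-0.48) = 0.3156
P = 280·0.9907·0.4483 − 320·0.9653·0.3156 = 124.3566 − 97.4876 = 26.8690

$26.87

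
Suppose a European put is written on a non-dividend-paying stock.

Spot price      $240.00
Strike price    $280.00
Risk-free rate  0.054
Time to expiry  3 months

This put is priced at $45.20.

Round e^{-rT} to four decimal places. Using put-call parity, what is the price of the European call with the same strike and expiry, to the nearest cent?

$8.95

e^(−rT) = e^(−0.054·0.25) = 0.9866
Put-call parity: C − P = S − K·e^(−rT) = 240 − 280·0.9866 = 240 − 276.2480 = -36.2480
C = P + (C − P) = 45.20 + (-36.2480) = 8.9520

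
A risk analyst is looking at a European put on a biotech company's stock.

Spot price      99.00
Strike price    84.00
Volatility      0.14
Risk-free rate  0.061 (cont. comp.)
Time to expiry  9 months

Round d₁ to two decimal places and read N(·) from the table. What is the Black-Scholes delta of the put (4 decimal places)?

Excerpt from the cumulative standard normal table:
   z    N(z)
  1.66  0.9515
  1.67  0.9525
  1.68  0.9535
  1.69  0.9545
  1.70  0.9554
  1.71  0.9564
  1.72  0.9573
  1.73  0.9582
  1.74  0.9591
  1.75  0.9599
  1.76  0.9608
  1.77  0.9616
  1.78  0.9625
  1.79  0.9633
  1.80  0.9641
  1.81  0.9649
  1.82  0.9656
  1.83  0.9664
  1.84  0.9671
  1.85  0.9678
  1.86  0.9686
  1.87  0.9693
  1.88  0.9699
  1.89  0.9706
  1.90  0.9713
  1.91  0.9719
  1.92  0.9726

-0.0367

T = 0.75;  σ√T = 0.1212
ln(S/K) + (r + σ²/2)T = ln(99/84) + (0.061 + 0.14²/2)·0.75 = 0.1643 + 0.0531 = 0.2174
d₁ = 0.2174 / 0.1212 = 1.7931 → 1.79
N(d₁) = N(1.79) = 0.9633
Δ_put = N(d₁) − 1 = 0.9633 − 1 = -0.0367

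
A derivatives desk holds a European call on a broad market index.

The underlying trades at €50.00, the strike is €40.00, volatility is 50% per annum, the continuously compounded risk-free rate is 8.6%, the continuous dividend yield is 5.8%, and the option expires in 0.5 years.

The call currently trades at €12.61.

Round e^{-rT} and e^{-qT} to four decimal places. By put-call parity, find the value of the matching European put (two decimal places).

€2.36

exp(−qT) = exp(−0.058·0.5) = 0.9714;  exp(−rT) = exp(−0.086·0.5) = 0.9579
Put-call parity: C − P = S·e^(−qT) − K·e^(−rT) = 50·0.9714 − 40·0.9579 = 48.5700 − 38.3160 = 10.2540
P = C − (C − P) = 12.61 − (10.2540) = 2.3560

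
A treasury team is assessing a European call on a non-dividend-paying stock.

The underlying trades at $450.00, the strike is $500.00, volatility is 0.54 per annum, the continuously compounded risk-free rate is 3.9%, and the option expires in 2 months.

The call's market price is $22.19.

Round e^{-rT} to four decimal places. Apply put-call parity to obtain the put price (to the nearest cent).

e^(−rT) = e^(−0.039·0.1667) = 0.9935
Put-call parity: C − P = S − K·e^(−rT) = 450 − 500·0.9935 = 450 − 496.7500 = -46.7500
P = C − (C − P) = 22.19 − (-46.7500) = 68.9400

$68.94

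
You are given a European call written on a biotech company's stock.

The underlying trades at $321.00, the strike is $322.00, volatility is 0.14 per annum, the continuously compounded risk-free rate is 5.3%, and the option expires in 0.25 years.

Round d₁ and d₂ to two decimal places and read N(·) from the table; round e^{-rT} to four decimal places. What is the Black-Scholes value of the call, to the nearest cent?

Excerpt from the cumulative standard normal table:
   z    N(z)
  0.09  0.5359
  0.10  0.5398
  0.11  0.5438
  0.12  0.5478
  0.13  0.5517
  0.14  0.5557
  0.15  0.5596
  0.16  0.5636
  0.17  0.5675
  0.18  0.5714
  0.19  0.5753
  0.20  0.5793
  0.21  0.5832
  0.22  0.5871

σ√T = 0.14 × 0.5000 = 0.0700
d₁ = [ln(321/322) + (0.053 + 0.14²/2)·0.25] / 0.0700 = [-0.0031 + 0.0157] / 0.0700 = 0.1799 ⇒ 0.18
d₂ = d₁ − σ√T = 0.1799 − 0.0700 = 0.1099 ⇒ 0.11
exp(−rT) = exp(−0.053·0.25) = 0.9868
C = 321·N(0.18) − 322·0.9868·N(0.11) = 321·0.5714 − 322·0.9868·0.5438 = 183.4194 − 172.7922 = 10.6272

$10.63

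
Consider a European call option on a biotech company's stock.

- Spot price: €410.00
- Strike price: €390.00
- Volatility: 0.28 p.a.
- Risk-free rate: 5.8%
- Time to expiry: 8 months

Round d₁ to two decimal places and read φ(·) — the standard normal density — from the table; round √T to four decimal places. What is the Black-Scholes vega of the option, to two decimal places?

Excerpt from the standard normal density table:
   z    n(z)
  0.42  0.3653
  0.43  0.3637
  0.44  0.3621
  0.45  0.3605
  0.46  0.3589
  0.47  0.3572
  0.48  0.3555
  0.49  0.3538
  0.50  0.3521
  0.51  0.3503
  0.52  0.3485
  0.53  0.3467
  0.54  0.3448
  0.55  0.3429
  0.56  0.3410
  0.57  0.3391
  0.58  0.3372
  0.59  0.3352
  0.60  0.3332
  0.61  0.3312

117.87

T = 0.6667;  σ√T = 0.2286
d₁ = [ln(410/390) + (0.058 + ½·0.28²)·0.6667] / (σ√T) = (0.0500 + 0.0648) / 0.2286 = 0.5022 ⇒ 0.50
√T = √0.6667 = 0.8165
φ(d₁) = φ(0.50) = 0.3521
vega = S·φ(d₁)·√T = 410·0.3521·0.8165 = 117.8708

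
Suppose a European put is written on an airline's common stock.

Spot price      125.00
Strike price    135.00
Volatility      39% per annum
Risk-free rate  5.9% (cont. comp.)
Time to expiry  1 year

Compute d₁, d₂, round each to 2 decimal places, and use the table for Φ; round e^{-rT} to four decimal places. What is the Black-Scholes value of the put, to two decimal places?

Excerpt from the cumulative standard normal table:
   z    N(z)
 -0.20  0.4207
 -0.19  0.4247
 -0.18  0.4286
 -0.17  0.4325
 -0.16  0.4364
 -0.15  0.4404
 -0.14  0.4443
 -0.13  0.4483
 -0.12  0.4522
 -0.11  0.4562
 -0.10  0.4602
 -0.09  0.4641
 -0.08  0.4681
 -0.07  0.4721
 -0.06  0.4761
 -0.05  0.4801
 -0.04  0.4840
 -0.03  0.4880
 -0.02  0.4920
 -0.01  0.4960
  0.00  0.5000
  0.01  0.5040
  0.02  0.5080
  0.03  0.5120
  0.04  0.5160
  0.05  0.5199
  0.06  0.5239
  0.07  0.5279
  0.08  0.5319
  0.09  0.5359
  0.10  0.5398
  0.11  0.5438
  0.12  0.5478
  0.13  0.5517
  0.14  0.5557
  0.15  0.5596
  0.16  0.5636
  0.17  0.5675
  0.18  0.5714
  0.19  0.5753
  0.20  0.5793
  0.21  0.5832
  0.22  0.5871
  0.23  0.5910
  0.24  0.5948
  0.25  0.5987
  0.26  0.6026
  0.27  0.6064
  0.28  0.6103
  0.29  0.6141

σ√T = 0.39·√1 = 0.3900
d₁ = [ln(125/135) + (0.059 + 0.39²/2)·1] / 0.3900 = [-0.0770 + 0.1351] / 0.3900 = 0.1489 ⇒ 0.15
d₂ = d₁ − σ√T = 0.1489 − 0.3900 = -0.2411 ⇒ -0.24
exp(−rT) = exp(−0.059·1) = 0.9427
N(−d₂) = N(0.24) = 0.5948;  N(−d₁) = N(-0.15) = 0.4404
P = 135·0.9427·0.5948 − 125·0.4404 = 75.6969 − 55.0500 = 20.6469

20.65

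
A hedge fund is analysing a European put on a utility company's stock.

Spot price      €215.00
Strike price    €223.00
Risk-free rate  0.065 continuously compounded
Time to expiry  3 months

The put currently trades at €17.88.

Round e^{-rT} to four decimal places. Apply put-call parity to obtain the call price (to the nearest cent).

exp(−rT) = exp(−0.065·0.25) = 0.9839
Put-call parity: C − P = S − K·e^(−rT) = 215 − 223·0.9839 = 215 − 219.4097 = -4.4097
C = P + (C − P) = 17.88 + (-4.4097) = 13.4703

€13.47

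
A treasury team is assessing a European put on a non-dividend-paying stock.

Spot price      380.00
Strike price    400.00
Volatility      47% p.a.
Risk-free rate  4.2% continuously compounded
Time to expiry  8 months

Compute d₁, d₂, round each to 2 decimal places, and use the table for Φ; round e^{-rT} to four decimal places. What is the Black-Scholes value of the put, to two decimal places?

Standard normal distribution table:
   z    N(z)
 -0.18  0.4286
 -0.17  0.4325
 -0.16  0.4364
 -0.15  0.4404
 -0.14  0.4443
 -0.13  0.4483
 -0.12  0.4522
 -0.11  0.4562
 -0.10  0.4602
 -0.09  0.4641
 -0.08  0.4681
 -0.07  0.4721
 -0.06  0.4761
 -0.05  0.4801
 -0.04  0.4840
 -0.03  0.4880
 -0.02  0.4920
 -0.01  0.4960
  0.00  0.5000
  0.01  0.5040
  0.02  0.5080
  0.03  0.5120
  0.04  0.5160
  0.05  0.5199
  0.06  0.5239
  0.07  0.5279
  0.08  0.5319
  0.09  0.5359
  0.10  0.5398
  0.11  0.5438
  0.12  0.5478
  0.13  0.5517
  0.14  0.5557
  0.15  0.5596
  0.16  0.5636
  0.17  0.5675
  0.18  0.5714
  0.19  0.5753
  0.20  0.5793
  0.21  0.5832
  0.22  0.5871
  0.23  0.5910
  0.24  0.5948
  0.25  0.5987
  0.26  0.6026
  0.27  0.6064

62.52

σ√T = 0.47·√0.6667 = 0.3838
d₁ = [ln(380/400) + (0.042 + 0.47²/2)·0.6667] / 0.3838 = [-0.0513 + 0.1016] / 0.3838 = 0.1312 → 0.13
d₂ = d₁ − σ√T = 0.1312 − 0.3838 = -0.2526 → -0.25
exp(−rT) = exp(−0.042·0.6667) = 0.9724
P = 400·0.9724·N(0.25) − 380·N(-0.13) = 400·0.9724·0.5987 − 380·0.4483 = 232.8704 − 170.3540 = 62.5164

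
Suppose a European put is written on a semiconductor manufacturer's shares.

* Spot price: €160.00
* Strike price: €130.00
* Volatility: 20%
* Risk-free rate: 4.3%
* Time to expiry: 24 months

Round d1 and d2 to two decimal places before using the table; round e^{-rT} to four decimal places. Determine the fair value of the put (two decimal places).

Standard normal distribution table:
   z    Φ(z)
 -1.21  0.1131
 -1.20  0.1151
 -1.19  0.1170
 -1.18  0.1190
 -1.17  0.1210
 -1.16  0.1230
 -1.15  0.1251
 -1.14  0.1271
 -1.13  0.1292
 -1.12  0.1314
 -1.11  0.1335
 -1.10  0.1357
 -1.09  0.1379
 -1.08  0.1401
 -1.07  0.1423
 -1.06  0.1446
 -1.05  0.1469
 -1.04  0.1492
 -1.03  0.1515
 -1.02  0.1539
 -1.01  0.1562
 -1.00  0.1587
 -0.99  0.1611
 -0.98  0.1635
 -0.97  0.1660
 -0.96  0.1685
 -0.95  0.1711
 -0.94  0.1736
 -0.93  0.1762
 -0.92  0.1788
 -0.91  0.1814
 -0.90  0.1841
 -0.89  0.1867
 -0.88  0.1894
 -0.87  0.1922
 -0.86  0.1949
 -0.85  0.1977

σ√T = 0.2 × 1.4142 = 0.2828
d₁ = [ln(160/130) + (0.043 + 0.2²/2)·2] / 0.2828 = [0.2076 + 0.1260] / 0.2828 = 1.1796 which rounds to 1.18
d₂ = d₁ − σ√T = 1.1796 − 0.2828 = 0.8968 which rounds to 0.90
exp(−rT) = exp(−0.043·2) = 0.9176
P = 130·0.9176·N(-0.90) − 160·N(-1.18) = 130·0.9176·0.1841 − 160·0.1190 = 21.9609 − 19.0400 = 2.9209

€2.92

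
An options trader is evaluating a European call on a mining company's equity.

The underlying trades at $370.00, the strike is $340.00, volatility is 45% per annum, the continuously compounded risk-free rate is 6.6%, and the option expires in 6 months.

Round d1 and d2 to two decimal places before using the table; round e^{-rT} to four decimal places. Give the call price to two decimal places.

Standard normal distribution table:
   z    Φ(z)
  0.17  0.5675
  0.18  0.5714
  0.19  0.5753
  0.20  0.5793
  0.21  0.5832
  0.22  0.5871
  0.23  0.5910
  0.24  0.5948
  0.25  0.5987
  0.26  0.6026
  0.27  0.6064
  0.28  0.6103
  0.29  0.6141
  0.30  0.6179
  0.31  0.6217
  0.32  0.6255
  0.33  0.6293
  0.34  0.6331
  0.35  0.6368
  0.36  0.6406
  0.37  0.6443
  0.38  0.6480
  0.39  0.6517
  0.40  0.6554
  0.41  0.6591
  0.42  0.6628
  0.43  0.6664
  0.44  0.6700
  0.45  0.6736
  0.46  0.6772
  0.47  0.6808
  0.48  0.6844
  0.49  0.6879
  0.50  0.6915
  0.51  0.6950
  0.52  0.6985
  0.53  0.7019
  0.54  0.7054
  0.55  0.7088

$67.86

T = 0.5;  σ√T = 0.3182
ln(S/K) + (r + σ²/2)T = ln(370/340) + (0.066 + 0.45²/2)·0.5 = 0.0846 + 0.0836 = 0.1682
d₁ = 0.1682 / 0.3182 = 0.5285 ≈ 0.53
d₂ = d₁ − σ√T = 0.5285 − 0.3182 = 0.2103 ≈ 0.21
exp(−rT) = exp(−0.066·0.5) = 0.9675
N(d₁) = N(0.53) = 0.7019;  N(d₂) = N(0.21) = 0.5832
C = 370·0.7019 − 340·0.9675·0.5832 = 259.7030 − 191.8436 = 67.8594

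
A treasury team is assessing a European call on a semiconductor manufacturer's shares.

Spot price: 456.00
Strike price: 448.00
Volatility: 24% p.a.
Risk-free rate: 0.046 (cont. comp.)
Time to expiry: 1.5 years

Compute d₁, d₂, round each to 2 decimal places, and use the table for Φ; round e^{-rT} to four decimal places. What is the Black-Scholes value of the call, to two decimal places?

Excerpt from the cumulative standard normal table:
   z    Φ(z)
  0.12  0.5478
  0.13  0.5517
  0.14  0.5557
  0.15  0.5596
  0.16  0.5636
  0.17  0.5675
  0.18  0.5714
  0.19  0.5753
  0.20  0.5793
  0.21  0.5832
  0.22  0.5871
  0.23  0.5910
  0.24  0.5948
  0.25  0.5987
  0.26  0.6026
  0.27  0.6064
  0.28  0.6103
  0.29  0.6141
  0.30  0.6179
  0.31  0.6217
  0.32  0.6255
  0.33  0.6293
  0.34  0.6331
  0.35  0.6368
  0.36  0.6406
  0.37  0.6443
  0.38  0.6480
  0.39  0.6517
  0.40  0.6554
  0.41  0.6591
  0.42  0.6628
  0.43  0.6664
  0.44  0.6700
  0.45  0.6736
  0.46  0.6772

T = 1.5;  σ√T = 0.2939
d₁ = [ln(456/448) + (0.046 + 0.24²/2)·1.5] / 0.2939 = [0.0177 + 0.1122] / 0.2939 = 0.4419 ⇒ 0.44
d₂ = d₁ − σ√T = 0.4419 − 0.2939 = 0.1480 ⇒ 0.15
e^(−rT) = e^(−0.046·1.5) = 0.9333
N(d₁) = N(0.44) = 0.6700;  N(d₂) = N(0.15) = 0.5596
C = 456·0.6700 − 448·0.9333·0.5596 = 305.5200 − 233.9791 = 71.5409

71.54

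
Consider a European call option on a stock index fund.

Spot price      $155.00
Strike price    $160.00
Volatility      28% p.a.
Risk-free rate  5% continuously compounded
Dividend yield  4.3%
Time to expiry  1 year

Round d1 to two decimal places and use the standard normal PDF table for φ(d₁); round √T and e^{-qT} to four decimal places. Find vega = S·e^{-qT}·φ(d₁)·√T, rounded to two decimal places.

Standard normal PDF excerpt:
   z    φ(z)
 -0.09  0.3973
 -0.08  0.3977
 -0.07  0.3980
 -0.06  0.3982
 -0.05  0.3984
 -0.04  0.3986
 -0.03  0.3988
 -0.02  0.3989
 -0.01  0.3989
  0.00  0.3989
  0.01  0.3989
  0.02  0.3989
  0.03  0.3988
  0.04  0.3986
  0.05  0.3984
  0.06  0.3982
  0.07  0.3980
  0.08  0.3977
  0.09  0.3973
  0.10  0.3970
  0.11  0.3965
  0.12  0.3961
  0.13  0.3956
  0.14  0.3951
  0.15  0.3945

σ√T = 0.28·√1 = 0.2800
d₁ = [ln(155/160) + (0.05 − 0.043 + 0.28²/2)·1] / 0.2800 = [-0.0317 + 0.0462] / 0.2800 = 0.0516 ⇒ 0.05
√T = √1 = 1.0000
φ(d₁) = φ(0.05) = 0.3984
e^(−qT) = e^(−0.043·1) = 0.9579
vega = S·e^(−qT)·φ(d₁)·√T = 155·0.9579·0.3984·1.0000 = 59.1522

59.15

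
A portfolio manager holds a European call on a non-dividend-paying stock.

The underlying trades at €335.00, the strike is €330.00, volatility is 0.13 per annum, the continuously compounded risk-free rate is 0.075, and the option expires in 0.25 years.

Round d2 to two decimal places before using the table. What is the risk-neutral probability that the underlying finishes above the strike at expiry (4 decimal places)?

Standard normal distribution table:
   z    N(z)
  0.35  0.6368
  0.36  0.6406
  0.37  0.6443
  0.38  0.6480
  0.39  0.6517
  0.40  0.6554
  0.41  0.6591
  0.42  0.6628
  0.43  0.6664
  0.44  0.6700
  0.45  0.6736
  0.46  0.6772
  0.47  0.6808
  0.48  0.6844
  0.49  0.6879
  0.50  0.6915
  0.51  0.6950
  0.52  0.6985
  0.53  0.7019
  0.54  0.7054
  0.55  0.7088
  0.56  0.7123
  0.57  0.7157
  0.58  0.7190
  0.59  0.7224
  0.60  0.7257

σ√T = 0.13 × 0.5000 = 0.0650
d₁ = [ln(335/330) + (0.075 + 0.13²/2)·0.25] / 0.0650 = [0.0150 + 0.0209] / 0.0650 = 0.5523 ≈ 0.55
d₂ = d₁ − σ√T = 0.5523 − 0.0650 = 0.4873 ≈ 0.49
Risk-neutral Pr[S_T > K] = N(d₂) = N(0.49) = 0.6879

0.6879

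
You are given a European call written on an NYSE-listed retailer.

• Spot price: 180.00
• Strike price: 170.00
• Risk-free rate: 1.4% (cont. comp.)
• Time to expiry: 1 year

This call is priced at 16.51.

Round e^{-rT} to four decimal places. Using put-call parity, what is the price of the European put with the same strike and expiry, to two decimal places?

exp(−rT) = exp(−0.014·1) = 0.9861
Put-call parity: C − P = S − K·e^(−rT) = 180 − 170·0.9861 = 180 − 167.6370 = 12.3630
P = C − (C − P) = 16.51 − (12.3630) = 4.1470

4.15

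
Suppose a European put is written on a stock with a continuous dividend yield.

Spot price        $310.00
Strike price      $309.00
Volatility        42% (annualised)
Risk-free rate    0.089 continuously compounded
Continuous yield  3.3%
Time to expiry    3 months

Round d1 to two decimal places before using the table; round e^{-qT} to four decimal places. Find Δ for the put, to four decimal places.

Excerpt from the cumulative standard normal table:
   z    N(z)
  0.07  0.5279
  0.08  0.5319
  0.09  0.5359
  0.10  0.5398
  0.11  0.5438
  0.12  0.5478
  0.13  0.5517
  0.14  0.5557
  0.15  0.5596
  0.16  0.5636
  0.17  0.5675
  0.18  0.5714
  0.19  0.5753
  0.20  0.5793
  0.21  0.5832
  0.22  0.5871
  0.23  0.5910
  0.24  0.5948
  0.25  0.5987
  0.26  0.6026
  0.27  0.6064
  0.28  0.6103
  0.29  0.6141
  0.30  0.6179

T = 0.25;  σ√T = 0.2100
d₁ = [ln(310/309) + (0.089 − 0.033 + 0.42²/2)·0.25] / 0.2100 = [0.0032 + 0.0360] / 0.2100 = 0.1871 which rounds to 0.19
N(d₁) = N(0.19) = 0.5753
Δ_put = exp(−qT)·(N(d₁) − 1) = 0.9918·(0.5753 − 1) = -0.4212

-0.4212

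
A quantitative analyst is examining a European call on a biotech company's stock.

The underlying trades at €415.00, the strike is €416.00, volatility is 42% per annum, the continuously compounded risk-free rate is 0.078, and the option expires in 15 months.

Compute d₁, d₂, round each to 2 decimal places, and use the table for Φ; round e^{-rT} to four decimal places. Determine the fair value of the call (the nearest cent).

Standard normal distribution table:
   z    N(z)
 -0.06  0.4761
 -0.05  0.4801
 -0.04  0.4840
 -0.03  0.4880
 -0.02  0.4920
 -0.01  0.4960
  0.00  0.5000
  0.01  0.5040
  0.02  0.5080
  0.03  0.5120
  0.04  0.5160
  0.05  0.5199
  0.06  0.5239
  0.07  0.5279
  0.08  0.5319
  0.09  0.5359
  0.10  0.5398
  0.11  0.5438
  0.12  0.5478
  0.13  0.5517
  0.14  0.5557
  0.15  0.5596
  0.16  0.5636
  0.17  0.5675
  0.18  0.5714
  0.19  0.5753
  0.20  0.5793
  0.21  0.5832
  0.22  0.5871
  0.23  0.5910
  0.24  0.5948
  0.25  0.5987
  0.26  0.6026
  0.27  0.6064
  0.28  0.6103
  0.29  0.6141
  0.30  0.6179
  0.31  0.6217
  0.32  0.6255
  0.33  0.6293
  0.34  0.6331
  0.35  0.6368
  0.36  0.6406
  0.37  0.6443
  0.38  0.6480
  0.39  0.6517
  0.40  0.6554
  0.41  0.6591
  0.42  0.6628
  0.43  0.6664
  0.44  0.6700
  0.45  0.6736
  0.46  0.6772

€93.90

T = 1.25;  σ√T = 0.4696
d₁ = [ln(415/416) + (0.078 + 0.42²/2)·1.25] / 0.4696 = [-0.0024 + 0.2077] / 0.4696 = 0.4373 which rounds to 0.44
d₂ = d₁ − σ√T = 0.4373 − 0.4696 = -0.0323 which rounds to -0.03
e^(−rT) = e^(−0.078·1.25) = 0.9071
N(d₁) = N(0.44) = 0.6700;  N(d₂) = N(-0.03) = 0.4880
C = 415·0.6700 − 416·0.9071·0.4880 = 278.0500 − 184.1486 = 93.9014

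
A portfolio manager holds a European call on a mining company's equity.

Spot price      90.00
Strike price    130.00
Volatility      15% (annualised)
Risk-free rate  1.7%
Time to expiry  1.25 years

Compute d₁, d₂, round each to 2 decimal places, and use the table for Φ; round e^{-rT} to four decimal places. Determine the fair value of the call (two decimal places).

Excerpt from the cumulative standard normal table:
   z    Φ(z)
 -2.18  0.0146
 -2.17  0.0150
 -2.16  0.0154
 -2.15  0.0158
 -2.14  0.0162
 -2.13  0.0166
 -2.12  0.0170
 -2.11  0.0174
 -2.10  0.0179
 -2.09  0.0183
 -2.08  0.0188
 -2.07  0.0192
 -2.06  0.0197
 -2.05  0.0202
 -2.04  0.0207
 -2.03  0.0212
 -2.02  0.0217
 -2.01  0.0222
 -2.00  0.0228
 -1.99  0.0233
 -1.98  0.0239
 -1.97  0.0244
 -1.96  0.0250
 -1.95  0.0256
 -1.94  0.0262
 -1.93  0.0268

0.14

σ√T = 0.15·√1.25 = 0.1677
ln(S/K) + (r + σ²/2)T = ln(90/130) + (0.017 + 0.15²/2)·1.25 = -0.3677 + 0.0353 = -0.3324
d₁ = -0.3324 / 0.1677 = -1.9821 ⇒ -1.98
d₂ = d₁ − σ√T = -1.9821 − 0.1677 = -2.1498 ⇒ -2.15
exp(−rT) = exp(−0.017·1.25) = 0.9790
N(d₁) = N(-1.98) = 0.0239;  N(d₂) = N(-2.15) = 0.0158
C = 90·0.0239 − 130·0.9790·0.0158 = 2.1510 − 2.0109 = 0.1401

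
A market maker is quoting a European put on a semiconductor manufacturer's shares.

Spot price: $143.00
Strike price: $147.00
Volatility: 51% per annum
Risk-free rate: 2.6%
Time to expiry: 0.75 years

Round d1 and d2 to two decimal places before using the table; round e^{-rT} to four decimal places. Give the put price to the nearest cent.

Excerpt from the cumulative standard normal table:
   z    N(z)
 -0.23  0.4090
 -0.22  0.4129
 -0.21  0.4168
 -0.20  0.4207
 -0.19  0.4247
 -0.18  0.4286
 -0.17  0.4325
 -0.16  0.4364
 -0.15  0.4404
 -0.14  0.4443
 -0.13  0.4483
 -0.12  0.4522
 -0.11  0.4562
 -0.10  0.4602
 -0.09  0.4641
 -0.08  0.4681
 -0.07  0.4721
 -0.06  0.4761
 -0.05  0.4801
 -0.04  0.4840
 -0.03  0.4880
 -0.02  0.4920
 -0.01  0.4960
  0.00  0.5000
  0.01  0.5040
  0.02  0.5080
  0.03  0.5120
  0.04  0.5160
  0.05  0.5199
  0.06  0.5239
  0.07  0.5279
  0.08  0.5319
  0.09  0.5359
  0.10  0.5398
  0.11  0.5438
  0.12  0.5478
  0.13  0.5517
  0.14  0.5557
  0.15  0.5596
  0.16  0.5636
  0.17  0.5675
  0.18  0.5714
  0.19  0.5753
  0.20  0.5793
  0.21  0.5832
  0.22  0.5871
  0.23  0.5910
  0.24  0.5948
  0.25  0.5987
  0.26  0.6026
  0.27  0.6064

T = 0.75;  σ√T = 0.4417
ln(S/K) + (r + σ²/2)T = ln(143/147) + (0.026 + 0.51²/2)·0.75 = -0.0276 + 0.1170 = 0.0894
d₁ = 0.0894 / 0.4417 = 0.2025 ⇒ 0.20
d₂ = d₁ − σ√T = 0.2025 − 0.4417 = -0.2391 ⇒ -0.24
e^(−rT) = e^(−0.026·0.75) = 0.9807
N(−d₂) = N(0.24) = 0.5948;  N(−d₁) = N(-0.20) = 0.4207
P = 147·0.9807·0.5948 − 143·0.4207 = 85.7481 − 60.1601 = 25.5880

$25.59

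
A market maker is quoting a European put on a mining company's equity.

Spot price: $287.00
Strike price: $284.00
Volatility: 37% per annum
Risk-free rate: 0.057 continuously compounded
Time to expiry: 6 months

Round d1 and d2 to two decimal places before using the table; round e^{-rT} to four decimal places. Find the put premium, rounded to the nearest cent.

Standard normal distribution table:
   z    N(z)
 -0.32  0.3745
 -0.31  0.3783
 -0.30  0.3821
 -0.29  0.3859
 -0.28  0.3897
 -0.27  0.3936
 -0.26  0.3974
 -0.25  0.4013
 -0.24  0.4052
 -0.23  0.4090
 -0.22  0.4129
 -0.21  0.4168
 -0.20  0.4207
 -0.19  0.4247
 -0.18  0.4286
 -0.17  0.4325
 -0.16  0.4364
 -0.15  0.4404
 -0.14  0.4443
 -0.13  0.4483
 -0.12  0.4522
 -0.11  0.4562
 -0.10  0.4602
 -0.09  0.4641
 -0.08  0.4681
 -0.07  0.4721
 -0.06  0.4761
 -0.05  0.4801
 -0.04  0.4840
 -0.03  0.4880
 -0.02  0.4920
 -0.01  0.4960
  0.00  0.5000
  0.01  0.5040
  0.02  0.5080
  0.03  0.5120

σ√T = 0.37·√0.5 = 0.2616
d₁ = [ln(287/284) + (0.057 + 0.37²/2)·0.5] / 0.2616 = [0.0105 + 0.0627] / 0.2616 = 0.2799 which rounds to 0.28
d₂ = d₁ − σ√T = 0.2799 − 0.2616 = 0.0183 which rounds to 0.02
e^(−rT) = e^(−0.057·0.5) = 0.9719
N(−d₂) = N(-0.02) = 0.4920;  N(−d₁) = N(-0.28) = 0.3897
P = 284·0.9719·0.4920 − 287·0.3897 = 135.8016 − 111.8439 = 23.9577

$23.96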